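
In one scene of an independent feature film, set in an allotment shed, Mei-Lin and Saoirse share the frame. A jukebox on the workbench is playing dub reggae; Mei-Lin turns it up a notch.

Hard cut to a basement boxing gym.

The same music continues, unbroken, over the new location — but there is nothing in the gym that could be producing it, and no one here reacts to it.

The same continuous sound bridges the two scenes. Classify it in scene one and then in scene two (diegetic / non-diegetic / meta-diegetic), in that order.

Scene one: a jukebox is an on-screen source and Mei-Lin reacts to it → diegetic.
Scene two: there is no source in the gym and no one hears it — it's now underscore → non-diegetic.

diegetic, non-diegetic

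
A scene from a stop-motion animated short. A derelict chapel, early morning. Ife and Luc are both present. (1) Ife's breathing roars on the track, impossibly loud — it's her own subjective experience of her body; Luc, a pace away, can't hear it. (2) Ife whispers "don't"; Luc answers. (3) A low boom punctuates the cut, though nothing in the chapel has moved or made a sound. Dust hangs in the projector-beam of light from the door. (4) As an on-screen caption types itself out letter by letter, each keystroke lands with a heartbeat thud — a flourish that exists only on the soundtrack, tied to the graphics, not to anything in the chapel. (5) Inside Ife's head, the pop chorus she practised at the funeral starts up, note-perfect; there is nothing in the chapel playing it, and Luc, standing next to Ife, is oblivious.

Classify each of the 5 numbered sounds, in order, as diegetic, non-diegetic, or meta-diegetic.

meta-diegetic, diegetic, non-diegetic, non-diegetic, meta-diegetic

(1) is meta-diegetic: point-of-audition from inside Ife's body; not a sound in the room.
Sound (2): on-screen dialogue — Ife speaks and Luc is there to hear, so diegetic.
(3) an editorial stinger — it belongs to the cut, not the story world → non-diegetic.
Sound (4): the caption isn't part of the story world, so neither is the sound tied to it, so non-diegetic.
(5) is meta-diegetic: remembered music, private to Ife — Luc is oblivious because it isn't in the room.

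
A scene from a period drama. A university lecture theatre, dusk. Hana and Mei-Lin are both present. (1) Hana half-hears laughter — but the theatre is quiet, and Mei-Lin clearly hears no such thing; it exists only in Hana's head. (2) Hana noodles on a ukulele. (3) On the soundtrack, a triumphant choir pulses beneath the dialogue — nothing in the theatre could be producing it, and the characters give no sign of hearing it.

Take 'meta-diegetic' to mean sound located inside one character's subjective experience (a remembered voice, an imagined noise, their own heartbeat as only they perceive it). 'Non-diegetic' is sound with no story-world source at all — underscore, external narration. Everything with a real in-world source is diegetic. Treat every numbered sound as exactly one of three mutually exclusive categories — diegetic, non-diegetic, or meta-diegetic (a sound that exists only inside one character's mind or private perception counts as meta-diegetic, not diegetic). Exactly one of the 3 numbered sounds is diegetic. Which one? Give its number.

Sound (1): subjective to Hana: the theatre is silent and Mei-Lin hears nothing, so meta-diegetic.
(2) the instrument and the performer are both in the scene → diegetic.
(3) is non-diegetic: score with no on-screen or off-screen source; it exists for the audience alone.
Only (2) is diegetic.

2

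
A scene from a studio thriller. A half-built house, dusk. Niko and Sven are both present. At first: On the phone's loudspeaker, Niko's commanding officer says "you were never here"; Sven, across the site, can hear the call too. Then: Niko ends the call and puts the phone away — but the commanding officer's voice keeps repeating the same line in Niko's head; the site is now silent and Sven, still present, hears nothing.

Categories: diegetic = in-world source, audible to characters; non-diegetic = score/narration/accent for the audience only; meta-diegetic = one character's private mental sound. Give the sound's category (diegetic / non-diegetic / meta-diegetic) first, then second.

diegetic, meta-diegetic

First: the loudspeaker is an in-world source; both Niko and Sven hear the call → diegetic.
Second: with the phone off, the voice continues only as Niko's private mental replay — Sven can't hear it → meta-diegetic.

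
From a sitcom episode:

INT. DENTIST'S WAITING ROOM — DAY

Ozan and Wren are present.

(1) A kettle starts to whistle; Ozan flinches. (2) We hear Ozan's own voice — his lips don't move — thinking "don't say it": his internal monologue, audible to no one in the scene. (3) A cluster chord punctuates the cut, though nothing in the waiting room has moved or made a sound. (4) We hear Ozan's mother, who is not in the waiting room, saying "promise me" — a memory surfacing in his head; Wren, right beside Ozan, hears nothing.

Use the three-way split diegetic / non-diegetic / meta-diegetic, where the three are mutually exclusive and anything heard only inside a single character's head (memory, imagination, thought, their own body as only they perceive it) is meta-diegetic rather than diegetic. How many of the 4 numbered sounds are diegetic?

1

Sound (1): a kettle is a real object/event in the scene's world, so diegetic.
Sound (2): internal monologue — inside Ozan's mind, not spoken into the scene, so meta-diegetic.
(3) is non-diegetic: nothing in the scene produces it; it's an accent added for the audience.
(4) a remembered line, private to Ozan — not present in the room, not audible to Wren → meta-diegetic.
Diegetic: (1) — that's 1.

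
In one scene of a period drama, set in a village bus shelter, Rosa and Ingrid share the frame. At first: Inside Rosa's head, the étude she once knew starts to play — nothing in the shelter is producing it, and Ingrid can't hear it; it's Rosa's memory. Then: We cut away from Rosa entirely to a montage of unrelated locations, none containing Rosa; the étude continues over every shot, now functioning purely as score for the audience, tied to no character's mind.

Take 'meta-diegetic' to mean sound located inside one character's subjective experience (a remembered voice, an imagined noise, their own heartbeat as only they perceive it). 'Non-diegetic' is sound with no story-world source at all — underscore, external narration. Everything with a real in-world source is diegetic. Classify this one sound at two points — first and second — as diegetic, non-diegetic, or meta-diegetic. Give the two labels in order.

meta-diegetic, non-diegetic

First: the music lives inside Rosa's mind alone; Ingrid can't hear it → meta-diegetic.
Second: once it plays over shots Rosa isn't in, detached from any character's subjectivity, it's conventional underscore → non-diegetic.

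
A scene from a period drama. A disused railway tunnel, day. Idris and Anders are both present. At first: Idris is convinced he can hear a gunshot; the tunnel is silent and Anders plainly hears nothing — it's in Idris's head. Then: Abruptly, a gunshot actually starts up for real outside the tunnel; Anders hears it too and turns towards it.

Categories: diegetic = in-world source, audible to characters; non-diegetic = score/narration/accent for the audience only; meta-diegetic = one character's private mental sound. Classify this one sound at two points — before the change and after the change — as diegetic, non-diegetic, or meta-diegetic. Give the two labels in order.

meta-diegetic, diegetic

Before the change: only Idris 'hears' it — imagined, in his mind → meta-diegetic.
After the change: now there's a real external source and Anders hears it too — in the story world → diegetic.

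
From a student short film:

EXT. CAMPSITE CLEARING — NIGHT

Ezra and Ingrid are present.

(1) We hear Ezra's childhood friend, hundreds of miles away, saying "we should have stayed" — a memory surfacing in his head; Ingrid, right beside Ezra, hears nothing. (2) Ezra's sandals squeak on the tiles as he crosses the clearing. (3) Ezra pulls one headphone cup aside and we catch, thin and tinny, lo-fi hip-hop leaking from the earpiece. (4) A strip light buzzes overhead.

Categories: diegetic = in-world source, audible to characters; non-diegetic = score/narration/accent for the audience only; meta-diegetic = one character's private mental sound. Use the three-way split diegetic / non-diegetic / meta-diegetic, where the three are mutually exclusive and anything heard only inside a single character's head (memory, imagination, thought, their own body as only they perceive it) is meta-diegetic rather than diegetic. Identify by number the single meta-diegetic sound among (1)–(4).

1

Sound (1): the voice is a memory playing only inside Ezra's mind; Ingrid can't hear it, so meta-diegetic.
Sound (2): it's the physical sound of Ezra moving in the space, so diegetic.
(3) it's leaking from a physical pair of headphones in the scene → diegetic.
(4) it's the actual ambient sound of the location → diegetic.
Only (1) is meta-diegetic.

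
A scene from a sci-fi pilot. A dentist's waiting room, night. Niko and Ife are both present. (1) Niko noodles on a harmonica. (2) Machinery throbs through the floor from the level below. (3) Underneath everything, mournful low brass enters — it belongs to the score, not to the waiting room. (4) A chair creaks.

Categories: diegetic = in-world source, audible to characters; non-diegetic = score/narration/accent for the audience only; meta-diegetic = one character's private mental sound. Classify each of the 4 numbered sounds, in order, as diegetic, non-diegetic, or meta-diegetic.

diegetic, diegetic, non-diegetic, diegetic

(1) is diegetic: the instrument and the performer are both in the scene.
(2) ambient/room sound belonging to the story's physical space → diegetic.
(3) nothing in the waiting room produces it and the characters don't hear it — pure soundtrack → non-diegetic.
(4) is diegetic: the sound comes from a chair physically present in the location.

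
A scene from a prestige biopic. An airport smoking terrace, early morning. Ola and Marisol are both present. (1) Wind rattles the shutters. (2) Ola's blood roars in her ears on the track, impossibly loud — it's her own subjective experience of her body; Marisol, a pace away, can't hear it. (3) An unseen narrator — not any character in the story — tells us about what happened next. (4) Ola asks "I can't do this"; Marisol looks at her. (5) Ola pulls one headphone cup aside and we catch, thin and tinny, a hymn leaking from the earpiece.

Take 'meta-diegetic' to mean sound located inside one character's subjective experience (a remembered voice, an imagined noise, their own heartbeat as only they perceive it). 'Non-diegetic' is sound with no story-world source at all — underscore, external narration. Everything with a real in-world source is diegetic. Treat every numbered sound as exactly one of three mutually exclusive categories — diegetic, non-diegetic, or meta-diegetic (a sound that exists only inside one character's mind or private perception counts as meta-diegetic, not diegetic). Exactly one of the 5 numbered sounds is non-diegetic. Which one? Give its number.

3

(1) it's the actual ambient sound of the location → diegetic.
(2) point-of-audition from inside Ola's body; not a sound in the room → meta-diegetic.
Sound (3): external voice-over — not a character, not heard by anyone in the scene, so non-diegetic.
Sound (4): spoken by a character present in the story world, so diegetic.
(5) is diegetic: it's leaking from a physical pair of headphones in the scene.
Only (3) is non-diegetic.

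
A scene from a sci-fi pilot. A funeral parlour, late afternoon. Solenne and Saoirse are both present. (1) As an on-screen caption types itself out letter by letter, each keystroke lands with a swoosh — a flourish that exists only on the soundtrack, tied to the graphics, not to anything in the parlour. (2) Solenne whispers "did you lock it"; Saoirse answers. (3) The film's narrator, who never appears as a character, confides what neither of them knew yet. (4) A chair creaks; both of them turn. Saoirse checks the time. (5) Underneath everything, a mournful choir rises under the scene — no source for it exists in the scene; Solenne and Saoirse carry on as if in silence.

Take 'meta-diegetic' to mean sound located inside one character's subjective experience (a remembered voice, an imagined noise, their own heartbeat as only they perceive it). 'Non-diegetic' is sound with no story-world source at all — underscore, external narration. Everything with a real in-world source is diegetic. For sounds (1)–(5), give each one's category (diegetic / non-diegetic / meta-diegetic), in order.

non-diegetic, diegetic, non-diegetic, diegetic, non-diegetic

(1) sound married to a title/caption — outside the diegesis by definition → non-diegetic.
Sound (2): spoken by a character present in the story world, so diegetic.
Sound (3): commentary laid over the scene from outside the fiction, so non-diegetic.
Sound (4): the sound comes from a chair physically present in the location, so diegetic.
Sound (5): nothing in the parlour produces it and the characters don't hear it — pure soundtrack, so non-diegetic.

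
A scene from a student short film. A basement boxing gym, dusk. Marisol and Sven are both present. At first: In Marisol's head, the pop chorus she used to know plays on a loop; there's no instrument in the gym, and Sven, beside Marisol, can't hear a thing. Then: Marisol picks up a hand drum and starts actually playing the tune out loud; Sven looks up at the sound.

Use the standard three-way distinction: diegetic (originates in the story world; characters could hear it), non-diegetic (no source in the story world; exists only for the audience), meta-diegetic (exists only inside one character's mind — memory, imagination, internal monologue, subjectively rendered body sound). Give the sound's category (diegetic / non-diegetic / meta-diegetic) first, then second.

meta-diegetic, diegetic

First: the tune exists only as Marisol's private memory; Sven can't hear it → meta-diegetic.
Second: Marisol is now producing it live on a hand drum, in the room, and Sven hears it → diegetic.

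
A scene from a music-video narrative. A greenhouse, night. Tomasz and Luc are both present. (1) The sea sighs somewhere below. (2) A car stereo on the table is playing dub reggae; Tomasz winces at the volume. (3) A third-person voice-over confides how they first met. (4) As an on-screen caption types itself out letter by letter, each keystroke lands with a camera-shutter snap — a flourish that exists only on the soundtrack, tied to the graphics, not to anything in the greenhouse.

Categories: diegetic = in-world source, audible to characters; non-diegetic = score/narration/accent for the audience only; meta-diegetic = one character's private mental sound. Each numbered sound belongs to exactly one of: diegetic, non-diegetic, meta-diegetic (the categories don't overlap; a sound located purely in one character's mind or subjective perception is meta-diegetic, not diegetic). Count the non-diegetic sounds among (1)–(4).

(1) it's the actual ambient sound of the location → diegetic.
(2) is diegetic: a car stereo is a physical source in the scene and Tomasz reacts to it.
(3) external voice-over — not a character, not heard by anyone in the scene → non-diegetic.
Sound (4): sound married to a title/caption — outside the diegesis by definition, so non-diegetic.
Non-diegetic: (3), (4) — that's 2.

2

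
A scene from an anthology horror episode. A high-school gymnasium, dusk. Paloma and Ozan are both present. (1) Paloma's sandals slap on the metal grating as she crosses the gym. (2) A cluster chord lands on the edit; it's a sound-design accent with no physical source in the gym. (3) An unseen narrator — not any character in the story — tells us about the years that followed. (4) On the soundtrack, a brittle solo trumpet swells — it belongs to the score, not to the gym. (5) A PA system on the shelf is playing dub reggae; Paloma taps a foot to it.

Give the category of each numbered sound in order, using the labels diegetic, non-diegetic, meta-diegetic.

diegetic, non-diegetic, non-diegetic, non-diegetic, diegetic

(1) it's the physical sound of Paloma moving in the space → diegetic.
(2) is non-diegetic: it's a sound-design accent with no in-world source; no one in the scene can hear it.
(3) is non-diegetic: the narrator exists outside the story world, addressing only the audience.
(4) it has no source in the story world and no character can hear it — it's underscore → non-diegetic.
(5) the music comes from an on-screen device that Paloma responds to → diegetic.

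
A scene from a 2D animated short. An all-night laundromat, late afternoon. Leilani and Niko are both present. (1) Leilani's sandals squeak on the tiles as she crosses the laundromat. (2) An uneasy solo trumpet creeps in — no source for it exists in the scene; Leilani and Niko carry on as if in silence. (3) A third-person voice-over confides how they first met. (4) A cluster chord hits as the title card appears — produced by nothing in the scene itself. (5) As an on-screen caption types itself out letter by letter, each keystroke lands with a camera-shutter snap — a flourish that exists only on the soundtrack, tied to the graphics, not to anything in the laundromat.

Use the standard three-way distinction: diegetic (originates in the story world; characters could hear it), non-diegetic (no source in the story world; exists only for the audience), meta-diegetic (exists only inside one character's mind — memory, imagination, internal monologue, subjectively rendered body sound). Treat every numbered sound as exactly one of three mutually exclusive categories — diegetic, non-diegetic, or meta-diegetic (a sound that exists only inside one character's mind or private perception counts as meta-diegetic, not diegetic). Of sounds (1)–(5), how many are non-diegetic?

Sound (1): a character's body making contact with the set — an in-world sound, so diegetic.
Sound (2): it has no source in the story world and no character can hear it — it's underscore, so non-diegetic.
(3) is non-diegetic: commentary laid over the scene from outside the fiction.
(4) it's a sound-design accent with no in-world source; no one in the scene can hear it → non-diegetic.
(5) sound married to a title/caption — outside the diegesis by definition → non-diegetic.
So 4 of the 5 are non-diegetic: (2), (3), (4), (5).

4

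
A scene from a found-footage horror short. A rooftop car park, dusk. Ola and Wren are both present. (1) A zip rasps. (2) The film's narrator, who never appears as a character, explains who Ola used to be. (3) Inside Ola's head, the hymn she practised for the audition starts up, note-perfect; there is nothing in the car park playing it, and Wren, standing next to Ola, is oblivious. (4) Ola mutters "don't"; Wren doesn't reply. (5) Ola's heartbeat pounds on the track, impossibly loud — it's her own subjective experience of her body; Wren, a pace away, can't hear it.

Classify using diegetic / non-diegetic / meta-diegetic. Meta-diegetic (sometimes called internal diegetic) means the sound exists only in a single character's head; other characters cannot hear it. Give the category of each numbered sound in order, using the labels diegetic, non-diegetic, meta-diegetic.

diegetic, non-diegetic, meta-diegetic, diegetic, meta-diegetic

Sound (1): a zip is a real object/event in the scene's world, so diegetic.
Sound (2): commentary laid over the scene from outside the fiction, so non-diegetic.
Sound (3): the music is a memory playing inside Ola's mind alone; no real-world source, Wren can't hear it, so meta-diegetic.
(4) Ola is a character speaking aloud in the scene → diegetic.
(5) it's Ola's internal bodily sensation rendered as sound; only Ola 'hears' it → meta-diegetic.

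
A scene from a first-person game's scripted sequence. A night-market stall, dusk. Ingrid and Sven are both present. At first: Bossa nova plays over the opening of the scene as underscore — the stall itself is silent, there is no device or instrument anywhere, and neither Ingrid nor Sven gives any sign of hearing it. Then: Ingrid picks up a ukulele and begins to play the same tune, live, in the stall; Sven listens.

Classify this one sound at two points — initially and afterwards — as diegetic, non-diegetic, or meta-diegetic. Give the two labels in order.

non-diegetic, diegetic

Initially: no in-world source exists and no character can hear it — underscore → non-diegetic.
Afterwards: a ukulele is now a real source in the story world and the characters hear it → diegetic.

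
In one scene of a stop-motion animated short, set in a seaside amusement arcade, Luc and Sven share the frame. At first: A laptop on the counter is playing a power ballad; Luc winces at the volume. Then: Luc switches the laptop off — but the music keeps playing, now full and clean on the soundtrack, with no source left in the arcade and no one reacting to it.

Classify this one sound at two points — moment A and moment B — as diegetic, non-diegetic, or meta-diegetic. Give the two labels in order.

Moment A: a laptop is a real in-scene source and Luc reacts to it → diegetic.
Moment B: there is no longer any in-world source and no one can hear it — it has become underscore → non-diegetic.

diegetic, non-diegetic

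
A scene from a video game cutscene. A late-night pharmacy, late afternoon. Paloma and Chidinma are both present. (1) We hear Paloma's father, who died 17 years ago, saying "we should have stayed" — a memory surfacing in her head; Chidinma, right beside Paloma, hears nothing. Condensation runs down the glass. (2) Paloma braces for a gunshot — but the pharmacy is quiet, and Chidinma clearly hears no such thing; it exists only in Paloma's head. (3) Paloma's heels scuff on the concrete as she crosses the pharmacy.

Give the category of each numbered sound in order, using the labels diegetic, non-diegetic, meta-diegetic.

meta-diegetic, meta-diegetic, diegetic

(1) is meta-diegetic: a remembered line, private to Paloma — not present in the room, not audible to Chidinma.
(2) Paloma alone 'hears' it — an imagined sound, not present in the space → meta-diegetic.
(3) is diegetic: it's the physical sound of Paloma moving in the space.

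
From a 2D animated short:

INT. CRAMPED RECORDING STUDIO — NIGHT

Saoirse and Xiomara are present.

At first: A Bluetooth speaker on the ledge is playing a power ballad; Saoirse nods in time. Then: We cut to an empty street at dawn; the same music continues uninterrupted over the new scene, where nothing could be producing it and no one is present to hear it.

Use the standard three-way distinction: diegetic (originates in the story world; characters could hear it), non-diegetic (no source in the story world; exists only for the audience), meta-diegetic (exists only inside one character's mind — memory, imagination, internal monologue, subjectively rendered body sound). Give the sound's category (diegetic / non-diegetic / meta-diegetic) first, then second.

diegetic, non-diegetic

First: a Bluetooth speaker is a real in-scene source and Saoirse reacts to it → diegetic.
Second: there is no longer any in-world source and no one can hear it — it has become underscore → non-diegetic.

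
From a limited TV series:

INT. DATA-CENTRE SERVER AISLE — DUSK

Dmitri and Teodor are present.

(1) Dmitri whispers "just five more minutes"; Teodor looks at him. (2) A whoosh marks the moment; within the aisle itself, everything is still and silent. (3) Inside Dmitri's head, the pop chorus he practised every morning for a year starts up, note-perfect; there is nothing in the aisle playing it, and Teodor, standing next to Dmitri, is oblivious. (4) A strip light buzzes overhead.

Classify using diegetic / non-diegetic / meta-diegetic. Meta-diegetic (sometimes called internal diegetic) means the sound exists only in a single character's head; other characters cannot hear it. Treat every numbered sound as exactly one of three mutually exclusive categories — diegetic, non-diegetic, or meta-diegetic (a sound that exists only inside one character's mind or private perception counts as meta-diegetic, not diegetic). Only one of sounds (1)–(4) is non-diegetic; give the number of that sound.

2

(1) Dmitri is a character speaking aloud in the scene → diegetic.
(2) is non-diegetic: nothing in the scene produces it; it's an accent added for the audience.
(3) is meta-diegetic: remembered music, private to Dmitri — Teodor is oblivious because it isn't in the room.
(4) it's the actual ambient sound of the location → diegetic.
Only (2) is non-diegetic.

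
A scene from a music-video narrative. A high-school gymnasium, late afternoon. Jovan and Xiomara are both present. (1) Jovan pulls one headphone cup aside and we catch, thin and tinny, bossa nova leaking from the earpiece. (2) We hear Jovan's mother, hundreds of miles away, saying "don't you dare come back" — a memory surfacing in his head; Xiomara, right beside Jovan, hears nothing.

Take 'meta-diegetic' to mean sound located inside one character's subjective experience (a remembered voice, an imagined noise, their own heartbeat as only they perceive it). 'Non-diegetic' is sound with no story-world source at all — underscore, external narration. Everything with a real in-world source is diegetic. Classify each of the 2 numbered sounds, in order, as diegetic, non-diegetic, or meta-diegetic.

(1) the headphones are an on-screen source → diegetic.
Sound (2): the voice is a memory playing only inside Jovan's mind; Xiomara can't hear it, so meta-diegetic.

diegetic, meta-diegetic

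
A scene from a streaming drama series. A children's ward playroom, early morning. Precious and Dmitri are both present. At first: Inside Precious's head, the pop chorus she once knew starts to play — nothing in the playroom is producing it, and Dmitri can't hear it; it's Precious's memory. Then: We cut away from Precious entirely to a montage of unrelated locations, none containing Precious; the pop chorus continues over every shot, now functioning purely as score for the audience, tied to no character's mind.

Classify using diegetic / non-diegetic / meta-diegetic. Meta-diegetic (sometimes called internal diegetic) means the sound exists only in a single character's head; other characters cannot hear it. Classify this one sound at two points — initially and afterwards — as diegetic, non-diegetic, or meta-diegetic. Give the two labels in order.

Initially: the music lives inside Precious's mind alone; Dmitri can't hear it → meta-diegetic.
Afterwards: once it plays over shots Precious isn't in, detached from any character's subjectivity, it's conventional underscore → non-diegetic.

meta-diegetic, non-diegetic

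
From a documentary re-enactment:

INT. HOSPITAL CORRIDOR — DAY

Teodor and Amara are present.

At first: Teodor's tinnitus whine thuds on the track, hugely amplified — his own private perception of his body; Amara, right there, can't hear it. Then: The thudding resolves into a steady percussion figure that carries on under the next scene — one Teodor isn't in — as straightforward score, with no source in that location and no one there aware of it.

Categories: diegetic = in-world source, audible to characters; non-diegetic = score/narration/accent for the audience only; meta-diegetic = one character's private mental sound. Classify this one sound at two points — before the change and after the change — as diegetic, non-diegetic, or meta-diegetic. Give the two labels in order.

Before the change: it's Teodor's subjective body sound, inaudible to Amara → meta-diegetic.
After the change: detached from Teodor and playing as sourceless score over a scene he isn't in — for the audience only → non-diegetic.

meta-diegetic, non-diegetic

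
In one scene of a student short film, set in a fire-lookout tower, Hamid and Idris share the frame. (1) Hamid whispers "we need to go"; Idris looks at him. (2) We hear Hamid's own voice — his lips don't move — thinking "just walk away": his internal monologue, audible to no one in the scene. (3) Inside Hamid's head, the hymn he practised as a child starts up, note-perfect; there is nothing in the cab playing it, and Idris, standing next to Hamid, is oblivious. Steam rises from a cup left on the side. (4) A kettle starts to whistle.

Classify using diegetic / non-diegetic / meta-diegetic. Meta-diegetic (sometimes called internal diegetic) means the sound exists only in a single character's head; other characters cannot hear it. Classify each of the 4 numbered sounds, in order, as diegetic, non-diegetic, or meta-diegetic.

diegetic, meta-diegetic, meta-diegetic, diegetic

(1) is diegetic: spoken by a character present in the story world.
(2) is meta-diegetic: it's Hamid's unspoken thought, heard only by the audience via his subjectivity.
Sound (3): the music is a memory playing inside Hamid's mind alone; no real-world source, Idris can't hear it, so meta-diegetic.
Sound (4): a kettle is a real object/event in the scene's world, so diegetic.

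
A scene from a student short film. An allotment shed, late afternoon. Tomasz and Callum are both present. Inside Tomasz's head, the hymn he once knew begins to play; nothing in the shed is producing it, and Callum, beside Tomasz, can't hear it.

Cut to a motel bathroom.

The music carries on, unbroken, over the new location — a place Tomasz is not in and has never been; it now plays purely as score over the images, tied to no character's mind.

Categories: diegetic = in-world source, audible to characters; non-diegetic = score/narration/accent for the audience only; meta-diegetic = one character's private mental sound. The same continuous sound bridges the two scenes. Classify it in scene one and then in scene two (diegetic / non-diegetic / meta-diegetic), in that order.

meta-diegetic, non-diegetic

Scene one: the music exists only inside Tomasz's mind; Callum can't hear it → meta-diegetic.
Scene two: it's detached from Tomasz entirely and plays over unrelated images with no in-world source — conventional underscore → non-diegetic.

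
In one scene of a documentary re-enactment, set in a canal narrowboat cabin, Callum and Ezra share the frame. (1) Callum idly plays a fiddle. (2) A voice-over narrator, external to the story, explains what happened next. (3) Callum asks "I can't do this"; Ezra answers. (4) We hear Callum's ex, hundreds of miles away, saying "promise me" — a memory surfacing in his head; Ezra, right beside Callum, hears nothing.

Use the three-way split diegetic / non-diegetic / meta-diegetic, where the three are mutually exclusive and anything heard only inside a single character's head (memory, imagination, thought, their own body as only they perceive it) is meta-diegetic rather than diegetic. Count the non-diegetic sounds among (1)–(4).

Sound (1): Callum is producing the music live, in the story world, so diegetic.
Sound (2): external voice-over — not a character, not heard by anyone in the scene, so non-diegetic.
Sound (3): Callum is a character speaking aloud in the scene, so diegetic.
(4) a remembered line, private to Callum — not present in the room, not audible to Ezra → meta-diegetic.
Non-diegetic: (2) — that's 1.

1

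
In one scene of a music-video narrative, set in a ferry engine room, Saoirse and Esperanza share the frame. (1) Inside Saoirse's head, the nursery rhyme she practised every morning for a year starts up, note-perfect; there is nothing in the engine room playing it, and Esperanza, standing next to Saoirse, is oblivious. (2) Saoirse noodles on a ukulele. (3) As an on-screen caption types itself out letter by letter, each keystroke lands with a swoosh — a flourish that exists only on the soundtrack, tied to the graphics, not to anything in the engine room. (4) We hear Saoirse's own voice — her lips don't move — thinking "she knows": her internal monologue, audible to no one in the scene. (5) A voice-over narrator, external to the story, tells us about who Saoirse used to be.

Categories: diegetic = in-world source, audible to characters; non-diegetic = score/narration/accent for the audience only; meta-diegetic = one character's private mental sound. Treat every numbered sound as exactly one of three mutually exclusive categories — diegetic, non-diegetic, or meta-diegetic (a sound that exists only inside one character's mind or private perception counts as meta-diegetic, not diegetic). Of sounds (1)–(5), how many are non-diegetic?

(1) remembered music, private to Saoirse — Esperanza is oblivious because it isn't in the room → meta-diegetic.
(2) is diegetic: a character is playing a ukulele on screen.
(3) is non-diegetic: the caption isn't part of the story world, so neither is the sound tied to it.
(4) it's Saoirse's unspoken thought, heard only by the audience via her subjectivity → meta-diegetic.
(5) commentary laid over the scene from outside the fiction → non-diegetic.
So 2 of the 5 are non-diegetic: (3), (5).

2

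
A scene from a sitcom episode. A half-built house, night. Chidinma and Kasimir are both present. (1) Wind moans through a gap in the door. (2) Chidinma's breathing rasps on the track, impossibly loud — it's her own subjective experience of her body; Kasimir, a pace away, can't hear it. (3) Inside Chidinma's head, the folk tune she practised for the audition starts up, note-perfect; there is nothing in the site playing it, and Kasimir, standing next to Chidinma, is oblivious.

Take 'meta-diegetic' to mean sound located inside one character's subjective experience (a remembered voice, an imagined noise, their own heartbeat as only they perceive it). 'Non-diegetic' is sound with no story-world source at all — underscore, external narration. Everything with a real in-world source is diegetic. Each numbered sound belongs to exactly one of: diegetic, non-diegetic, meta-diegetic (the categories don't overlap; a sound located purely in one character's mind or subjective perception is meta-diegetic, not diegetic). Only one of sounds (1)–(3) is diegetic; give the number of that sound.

1

Sound (1): ambient/room sound belonging to the story's physical space, so diegetic.
Sound (2): a subjective body sound — Chidinma's private perception, inaudible to Kasimir, so meta-diegetic.
(3) is meta-diegetic: the music is a memory playing inside Chidinma's mind alone; no real-world source, Kasimir can't hear it.
Only (1) is diegetic.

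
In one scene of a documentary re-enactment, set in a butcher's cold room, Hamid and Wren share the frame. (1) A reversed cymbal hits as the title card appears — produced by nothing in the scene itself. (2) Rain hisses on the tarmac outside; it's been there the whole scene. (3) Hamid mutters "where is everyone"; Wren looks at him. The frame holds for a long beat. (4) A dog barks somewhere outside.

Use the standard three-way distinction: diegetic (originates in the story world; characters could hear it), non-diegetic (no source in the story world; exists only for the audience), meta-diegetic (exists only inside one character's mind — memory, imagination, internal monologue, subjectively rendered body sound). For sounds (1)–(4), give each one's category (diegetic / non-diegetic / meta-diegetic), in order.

(1) it's a sound-design accent with no in-world source; no one in the scene can hear it → non-diegetic.
(2) ambient/room sound belonging to the story's physical space → diegetic.
(3) on-screen dialogue — Hamid speaks and Wren is there to hear → diegetic.
(4) is diegetic: the sound comes from a dog physically present in the location.

non-diegetic, diegetic, diegetic, diegetic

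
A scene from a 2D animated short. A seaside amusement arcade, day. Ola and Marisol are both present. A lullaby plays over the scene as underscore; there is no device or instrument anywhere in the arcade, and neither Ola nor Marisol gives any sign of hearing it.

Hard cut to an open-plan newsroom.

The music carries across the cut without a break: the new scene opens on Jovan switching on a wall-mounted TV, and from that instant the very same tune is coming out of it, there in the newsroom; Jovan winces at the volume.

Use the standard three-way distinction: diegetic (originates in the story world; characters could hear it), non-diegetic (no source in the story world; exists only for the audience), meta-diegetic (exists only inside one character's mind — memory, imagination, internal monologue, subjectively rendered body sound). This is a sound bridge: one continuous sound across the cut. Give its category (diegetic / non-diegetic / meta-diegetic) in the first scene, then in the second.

non-diegetic, diegetic

Scene one: there's no in-world source anywhere and no character hears it — underscore for the audience only → non-diegetic.
Scene two: once Jovan turns on a wall-mounted TV, the music has a real source in the story world and Jovan reacts to it → diegetic.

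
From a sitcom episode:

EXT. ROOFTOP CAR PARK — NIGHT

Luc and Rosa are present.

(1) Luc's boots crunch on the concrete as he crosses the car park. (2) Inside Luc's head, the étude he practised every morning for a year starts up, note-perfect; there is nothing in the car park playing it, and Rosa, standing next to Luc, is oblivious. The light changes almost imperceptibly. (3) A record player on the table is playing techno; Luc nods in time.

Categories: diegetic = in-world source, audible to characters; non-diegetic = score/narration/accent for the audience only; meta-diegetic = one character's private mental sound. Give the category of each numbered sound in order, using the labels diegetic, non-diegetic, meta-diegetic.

diegetic, meta-diegetic, diegetic

(1) is diegetic: it's the physical sound of Luc moving in the space.
(2) it lives in Luc's subjectivity, not in the car park → meta-diegetic.
(3) is diegetic: the music comes from an on-screen device that Luc responds to.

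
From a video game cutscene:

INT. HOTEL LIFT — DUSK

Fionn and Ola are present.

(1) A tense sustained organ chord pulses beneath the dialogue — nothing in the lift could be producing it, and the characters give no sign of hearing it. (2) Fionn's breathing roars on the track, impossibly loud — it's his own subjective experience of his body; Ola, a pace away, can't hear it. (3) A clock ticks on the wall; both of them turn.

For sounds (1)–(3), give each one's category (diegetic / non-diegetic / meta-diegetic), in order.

non-diegetic, meta-diegetic, diegetic

(1) is non-diegetic: nothing in the lift produces it and the characters don't hear it — pure soundtrack.
Sound (2): a subjective body sound — Fionn's private perception, inaudible to Ola, so meta-diegetic.
(3) is diegetic: a clock is a real object/event in the scene's world.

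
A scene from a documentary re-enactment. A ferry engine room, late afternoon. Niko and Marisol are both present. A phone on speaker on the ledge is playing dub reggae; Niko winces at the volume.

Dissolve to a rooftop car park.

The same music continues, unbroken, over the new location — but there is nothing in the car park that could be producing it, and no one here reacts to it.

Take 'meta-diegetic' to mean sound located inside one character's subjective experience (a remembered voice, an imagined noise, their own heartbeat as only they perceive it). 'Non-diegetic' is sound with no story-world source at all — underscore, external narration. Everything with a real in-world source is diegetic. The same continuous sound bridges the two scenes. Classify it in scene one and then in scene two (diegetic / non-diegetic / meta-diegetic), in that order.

diegetic, non-diegetic

Scene one: a phone on speaker is an on-screen source and Niko reacts to it → diegetic.
Scene two: there is no source in the car park and no one hears it — it's now underscore → non-diegetic.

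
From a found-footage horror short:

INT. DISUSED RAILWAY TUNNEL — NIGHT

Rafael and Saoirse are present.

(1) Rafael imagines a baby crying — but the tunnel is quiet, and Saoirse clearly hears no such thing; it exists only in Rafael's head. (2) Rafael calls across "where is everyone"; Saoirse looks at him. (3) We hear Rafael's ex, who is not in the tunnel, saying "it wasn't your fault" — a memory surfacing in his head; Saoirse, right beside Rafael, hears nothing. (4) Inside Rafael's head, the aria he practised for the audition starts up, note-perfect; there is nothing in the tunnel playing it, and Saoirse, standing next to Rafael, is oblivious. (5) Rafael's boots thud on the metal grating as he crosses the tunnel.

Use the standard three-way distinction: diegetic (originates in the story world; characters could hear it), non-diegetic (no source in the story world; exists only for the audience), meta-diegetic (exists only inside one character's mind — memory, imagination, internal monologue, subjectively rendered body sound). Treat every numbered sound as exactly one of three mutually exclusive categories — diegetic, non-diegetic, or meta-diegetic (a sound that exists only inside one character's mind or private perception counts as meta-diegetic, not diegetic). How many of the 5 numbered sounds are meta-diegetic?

(1) is meta-diegetic: Rafael alone 'hears' it — an imagined sound, not present in the space.
(2) spoken by a character present in the story world → diegetic.
(3) a remembered line, private to Rafael — not present in the room, not audible to Saoirse → meta-diegetic.
Sound (4): remembered music, private to Rafael — Saoirse is oblivious because it isn't in the room, so meta-diegetic.
(5) is diegetic: Rafael's footsteps are produced in the story world.
Meta-diegetic: (1), (3), (4) — that's 3.

3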